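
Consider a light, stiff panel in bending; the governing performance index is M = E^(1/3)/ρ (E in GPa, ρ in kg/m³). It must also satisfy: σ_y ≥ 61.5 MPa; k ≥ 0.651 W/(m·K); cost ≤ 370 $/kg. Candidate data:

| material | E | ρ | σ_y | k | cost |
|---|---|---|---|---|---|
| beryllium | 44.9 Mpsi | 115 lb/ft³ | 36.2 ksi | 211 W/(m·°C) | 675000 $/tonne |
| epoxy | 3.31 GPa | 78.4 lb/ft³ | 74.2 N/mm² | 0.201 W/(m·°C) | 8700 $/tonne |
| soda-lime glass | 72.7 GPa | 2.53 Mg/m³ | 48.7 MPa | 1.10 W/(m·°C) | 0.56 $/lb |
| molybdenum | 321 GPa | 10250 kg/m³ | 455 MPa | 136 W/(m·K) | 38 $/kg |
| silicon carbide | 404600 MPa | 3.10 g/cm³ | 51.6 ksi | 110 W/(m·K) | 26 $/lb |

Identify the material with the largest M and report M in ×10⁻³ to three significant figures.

Screen on constraints: σ_y ≥ 61.5 MPa; k ≥ 0.651 W/(m·K); cost ≤ 370 $/kg. Survivors: molybdenum, silicon carbide.
Normalizing units and computing the index:
  molybdenum: E = 321.0 GPa, ρ = 10250 kg/m³
  silicon carbide: E = 404.6 GPa, ρ = 3100 kg/m³
  silicon carbide: M = 2.39×10⁻³
  molybdenum: M = 0.668×10⁻³
Silicon carbide has the largest M.

silicon carbide, M = 2.39×10⁻³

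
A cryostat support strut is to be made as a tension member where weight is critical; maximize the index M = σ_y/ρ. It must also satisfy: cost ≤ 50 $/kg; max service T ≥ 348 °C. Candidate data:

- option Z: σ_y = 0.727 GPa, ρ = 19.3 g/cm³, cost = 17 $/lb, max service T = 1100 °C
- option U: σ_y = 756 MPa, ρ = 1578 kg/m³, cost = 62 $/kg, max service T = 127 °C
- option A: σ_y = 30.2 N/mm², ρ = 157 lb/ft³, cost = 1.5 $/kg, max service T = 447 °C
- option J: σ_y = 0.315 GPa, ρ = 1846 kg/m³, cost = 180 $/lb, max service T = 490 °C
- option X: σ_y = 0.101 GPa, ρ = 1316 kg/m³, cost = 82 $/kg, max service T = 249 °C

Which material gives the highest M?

option Z

Screen on constraints: cost ≤ 50 $/kg; max service T ≥ 348 °C. Survivors: option Z, option A.
Normalizing units and computing the index:
  option Z: σ_y = 727.0 MPa, ρ = 19300 kg/m³
  option A: σ_y = 30.20 MPa, ρ = 2515 kg/m³
  option Z: M = 37.7 kN·m/kg
  option A: M = 12.0 kN·m/kg
Option Z has the largest M.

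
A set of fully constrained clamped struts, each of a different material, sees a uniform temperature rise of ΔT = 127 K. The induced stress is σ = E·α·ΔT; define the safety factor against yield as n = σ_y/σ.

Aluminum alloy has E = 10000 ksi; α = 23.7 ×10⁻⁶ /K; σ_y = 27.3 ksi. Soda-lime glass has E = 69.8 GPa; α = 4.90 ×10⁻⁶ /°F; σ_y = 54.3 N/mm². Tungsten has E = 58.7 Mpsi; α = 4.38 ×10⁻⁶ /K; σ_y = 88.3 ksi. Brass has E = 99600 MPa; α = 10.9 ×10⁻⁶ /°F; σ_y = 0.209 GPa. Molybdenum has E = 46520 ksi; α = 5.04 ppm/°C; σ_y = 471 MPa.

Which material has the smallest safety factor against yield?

soda-lime glass

With everything in SI (GPa, ×10⁻⁶/K, MPa):
  aluminum alloy: E = 68.95, α = 23.7, σ_y = 188.2 → σ = 208 MPa, n = 0.907
  soda-lime glass: E = 69.80, α = 8.82, σ_y = 54.30 → σ = 78.2 MPa, n = 0.694
  tungsten: E = 404.7, α = 4.38, σ_y = 608.8 → σ = 225 MPa, n = 2.70
  brass: E = 99.60, α = 19.6, σ_y = 209.0 → σ = 248 MPa, n = 0.842
  molybdenum: E = 320.7, α = 5.04, σ_y = 471.0 → σ = 205 MPa, n = 2.29
Soda-lime glass has the lowest safety factor, n = 0.694.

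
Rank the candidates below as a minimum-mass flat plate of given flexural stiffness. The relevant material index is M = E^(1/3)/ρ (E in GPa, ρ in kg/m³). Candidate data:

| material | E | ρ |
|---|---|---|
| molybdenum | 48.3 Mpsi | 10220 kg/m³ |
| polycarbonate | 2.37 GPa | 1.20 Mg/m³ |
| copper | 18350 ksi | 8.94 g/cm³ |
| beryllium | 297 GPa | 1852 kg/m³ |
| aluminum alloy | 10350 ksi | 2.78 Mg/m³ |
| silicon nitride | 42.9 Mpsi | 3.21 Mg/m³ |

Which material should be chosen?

After converting to SI:
  molybdenum: E = 333.0 GPa, ρ = 10220 kg/m³
  polycarbonate: E = 2.370 GPa, ρ = 1200 kg/m³
  copper: E = 126.5 GPa, ρ = 8940 kg/m³
  beryllium: E = 297.0 GPa, ρ = 1852 kg/m³
  aluminum alloy: E = 71.36 GPa, ρ = 2780 kg/m³
  silicon nitride: E = 295.8 GPa, ρ = 3210 kg/m³
  beryllium: M = 3.60×10⁻³
  silicon nitride: M = 2.08×10⁻³
  aluminum alloy: M = 1.49×10⁻³
  polycarbonate: M = 1.11×10⁻³
  molybdenum: M = 0.678×10⁻³
  copper: M = 0.562×10⁻³
Beryllium has the largest M.

beryllium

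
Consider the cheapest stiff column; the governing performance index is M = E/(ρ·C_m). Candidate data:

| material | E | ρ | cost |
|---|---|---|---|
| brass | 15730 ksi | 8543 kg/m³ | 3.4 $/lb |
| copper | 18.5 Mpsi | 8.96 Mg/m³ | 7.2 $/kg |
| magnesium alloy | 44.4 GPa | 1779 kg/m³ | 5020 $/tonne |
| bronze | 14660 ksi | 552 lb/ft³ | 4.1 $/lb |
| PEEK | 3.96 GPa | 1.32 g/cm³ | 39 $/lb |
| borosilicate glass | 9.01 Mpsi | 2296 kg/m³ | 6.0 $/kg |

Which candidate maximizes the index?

Convert each candidate to consistent units, then evaluate M:
  brass: E = 108.5 GPa, ρ = 8543 kg/m³, cost = 7.496 $/kg
  copper: E = 127.6 GPa, ρ = 8960 kg/m³, cost = 7.200 $/kg
  magnesium alloy: E = 44.40 GPa, ρ = 1779 kg/m³, cost = 5.020 $/kg
  bronze: E = 101.1 GPa, ρ = 8842 kg/m³, cost = 9.039 $/kg
  PEEK: E = 3.960 GPa, ρ = 1320 kg/m³, cost = 85.98 $/kg
  borosilicate glass: E = 62.12 GPa, ρ = 2296 kg/m³, cost = 6.000 $/kg
  magnesium alloy: M = 4.97 MN·m per $
  borosilicate glass: M = 4.51 MN·m per $
  copper: M = 1.98 MN·m per $
  brass: M = 1.69 MN·m per $
  bronze: M = 1.26 MN·m per $
  PEEK: M = 0.0349 MN·m per $
Highest index: magnesium alloy.

magnesium alloy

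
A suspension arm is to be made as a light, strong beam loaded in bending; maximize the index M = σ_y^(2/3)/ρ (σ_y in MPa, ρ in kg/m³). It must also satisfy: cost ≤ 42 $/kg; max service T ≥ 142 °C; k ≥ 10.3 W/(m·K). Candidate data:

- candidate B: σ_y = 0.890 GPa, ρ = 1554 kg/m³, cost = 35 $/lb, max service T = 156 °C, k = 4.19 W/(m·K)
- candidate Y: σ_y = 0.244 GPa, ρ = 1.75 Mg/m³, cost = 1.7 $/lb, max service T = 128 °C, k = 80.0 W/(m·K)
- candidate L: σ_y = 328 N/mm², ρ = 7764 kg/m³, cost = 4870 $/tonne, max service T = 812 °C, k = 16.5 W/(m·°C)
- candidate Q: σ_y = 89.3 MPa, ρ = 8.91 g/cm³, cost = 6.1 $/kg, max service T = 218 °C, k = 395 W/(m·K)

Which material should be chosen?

candidate L

Screen on constraints: cost ≤ 42 $/kg; max service T ≥ 142 °C; k ≥ 10.3 W/(m·K). Survivors: candidate L, candidate Q.
Putting every candidate on a common basis:
  candidate L: σ_y = 328.0 MPa, ρ = 7764 kg/m³
  candidate Q: σ_y = 89.30 MPa, ρ = 8910 kg/m³
  candidate L: M = 6.13×10⁻³
  candidate Q: M = 2.24×10⁻³
Highest index: candidate L.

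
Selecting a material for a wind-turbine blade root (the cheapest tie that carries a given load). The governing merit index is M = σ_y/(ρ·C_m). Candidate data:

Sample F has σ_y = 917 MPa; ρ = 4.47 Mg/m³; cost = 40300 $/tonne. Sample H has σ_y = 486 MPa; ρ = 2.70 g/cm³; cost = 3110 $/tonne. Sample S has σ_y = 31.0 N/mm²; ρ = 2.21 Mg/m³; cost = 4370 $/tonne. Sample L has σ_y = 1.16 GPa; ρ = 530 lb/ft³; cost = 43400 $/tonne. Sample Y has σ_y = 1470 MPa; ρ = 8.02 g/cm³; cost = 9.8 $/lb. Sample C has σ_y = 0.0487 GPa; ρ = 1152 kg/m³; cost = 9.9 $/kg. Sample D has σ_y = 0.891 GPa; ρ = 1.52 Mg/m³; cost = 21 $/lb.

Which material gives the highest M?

Putting every candidate on a common basis:
  sample F: σ_y = 917.0 MPa, ρ = 4470 kg/m³, cost = 40.30 $/kg
  sample H: σ_y = 486.0 MPa, ρ = 2700 kg/m³, cost = 3.110 $/kg
  sample S: σ_y = 31.00 MPa, ρ = 2210 kg/m³, cost = 4.370 $/kg
  sample L: σ_y = 1160 MPa, ρ = 8490 kg/m³, cost = 43.40 $/kg
  sample Y: σ_y = 1470 MPa, ρ = 8020 kg/m³, cost = 21.60 $/kg
  sample C: σ_y = 48.70 MPa, ρ = 1152 kg/m³, cost = 9.900 $/kg
  sample D: σ_y = 891.0 MPa, ρ = 1520 kg/m³, cost = 46.30 $/kg
  sample H: M = 57.9 kN·m per $
  sample D: M = 12.7 kN·m per $
  sample Y: M = 8.48 kN·m per $
  sample F: M = 5.09 kN·m per $
  sample C: M = 4.27 kN·m per $
  sample S: M = 3.21 kN·m per $
  sample L: M = 3.15 kN·m per $
Sample H ranks first.

sample H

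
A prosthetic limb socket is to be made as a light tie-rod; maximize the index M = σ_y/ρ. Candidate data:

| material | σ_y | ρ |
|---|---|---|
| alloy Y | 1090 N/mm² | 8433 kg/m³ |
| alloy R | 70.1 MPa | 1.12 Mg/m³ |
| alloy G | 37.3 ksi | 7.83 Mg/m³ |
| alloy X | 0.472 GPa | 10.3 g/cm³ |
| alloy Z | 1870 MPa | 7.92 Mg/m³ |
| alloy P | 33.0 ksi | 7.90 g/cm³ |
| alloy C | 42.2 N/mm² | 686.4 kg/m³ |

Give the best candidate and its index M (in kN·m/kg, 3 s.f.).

alloy Z, M = 236 kN·m/kg

Convert each candidate to consistent units, then evaluate M:
  alloy Y: σ_y = 1090 MPa, ρ = 8433 kg/m³
  alloy R: σ_y = 70.10 MPa, ρ = 1120 kg/m³
  alloy G: σ_y = 257.2 MPa, ρ = 7830 kg/m³
  alloy X: σ_y = 472.0 MPa, ρ = 10300 kg/m³
  alloy Z: σ_y = 1870 MPa, ρ = 7920 kg/m³
  alloy P: σ_y = 227.5 MPa, ρ = 7900 kg/m³
  alloy C: σ_y = 42.20 MPa, ρ = 686.4 kg/m³
  alloy Z: M = 236 kN·m/kg
  alloy Y: M = 129 kN·m/kg
  alloy R: M = 62.6 kN·m/kg
  alloy C: M = 61.5 kN·m/kg
  alloy X: M = 45.8 kN·m/kg
  alloy G: M = 32.8 kN·m/kg
  alloy P: M = 28.8 kN·m/kg
Alloy Z has the largest M.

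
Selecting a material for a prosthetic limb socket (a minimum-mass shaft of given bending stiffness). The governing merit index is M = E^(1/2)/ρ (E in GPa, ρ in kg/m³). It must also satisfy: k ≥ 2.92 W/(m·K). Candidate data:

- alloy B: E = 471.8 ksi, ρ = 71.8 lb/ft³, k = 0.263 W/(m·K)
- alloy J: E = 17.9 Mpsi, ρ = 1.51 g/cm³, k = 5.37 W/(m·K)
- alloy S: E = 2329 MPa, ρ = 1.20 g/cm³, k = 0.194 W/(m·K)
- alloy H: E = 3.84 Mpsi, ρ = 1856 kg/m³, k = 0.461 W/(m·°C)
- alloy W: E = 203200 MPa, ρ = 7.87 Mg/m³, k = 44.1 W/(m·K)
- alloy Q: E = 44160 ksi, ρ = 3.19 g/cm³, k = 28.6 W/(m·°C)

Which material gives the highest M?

Screen on constraints: k ≥ 2.92 W/(m·K). Survivors: alloy J, alloy W, alloy Q.
Normalizing units and computing the index:
  alloy J: E = 123.4 GPa, ρ = 1510 kg/m³
  alloy W: E = 203.2 GPa, ρ = 7870 kg/m³
  alloy Q: E = 304.5 GPa, ρ = 3190 kg/m³
  alloy J: M = 7.36×10⁻³
  alloy Q: M = 5.47×10⁻³
  alloy W: M = 1.81×10⁻³
Highest index: alloy J.

alloy J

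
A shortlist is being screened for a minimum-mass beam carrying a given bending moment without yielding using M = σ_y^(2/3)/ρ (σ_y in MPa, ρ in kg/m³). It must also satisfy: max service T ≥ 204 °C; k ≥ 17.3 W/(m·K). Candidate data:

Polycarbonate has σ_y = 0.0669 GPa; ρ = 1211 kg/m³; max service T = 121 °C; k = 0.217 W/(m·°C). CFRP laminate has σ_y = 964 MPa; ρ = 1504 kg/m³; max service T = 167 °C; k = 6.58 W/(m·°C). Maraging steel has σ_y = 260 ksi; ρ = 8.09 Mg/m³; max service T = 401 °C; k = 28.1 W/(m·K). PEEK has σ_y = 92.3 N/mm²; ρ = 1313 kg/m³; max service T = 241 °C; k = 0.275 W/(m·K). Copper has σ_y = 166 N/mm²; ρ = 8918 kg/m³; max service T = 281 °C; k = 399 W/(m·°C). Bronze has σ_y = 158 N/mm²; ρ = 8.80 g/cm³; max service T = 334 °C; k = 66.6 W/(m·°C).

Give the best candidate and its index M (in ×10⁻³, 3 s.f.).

Screen on constraints: max service T ≥ 204 °C; k ≥ 17.3 W/(m·K). Survivors: maraging steel, copper, bronze.
In SI units:
  maraging steel: σ_y = 1793 MPa, ρ = 8090 kg/m³
  copper: σ_y = 166.0 MPa, ρ = 8918 kg/m³
  bronze: σ_y = 158.0 MPa, ρ = 8800 kg/m³
  maraging steel: M = 18.2×10⁻³
  copper: M = 3.39×10⁻³
  bronze: M = 3.32×10⁻³
Highest index: maraging steel.

maraging steel, M = 18.2×10⁻³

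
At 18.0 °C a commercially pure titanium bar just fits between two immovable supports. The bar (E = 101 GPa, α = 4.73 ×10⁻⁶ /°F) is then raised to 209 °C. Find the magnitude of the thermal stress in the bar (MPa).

164 MPa

α = 4.73×10⁻⁶/°F × 9/5 = 8.51×10⁻⁶/K.
ΔT = 191.0 K. Constrained thermal stress σ = E·α·ΔT = 101.0×10³ MPa × 8.51×10⁻⁶ × 191.0 = 164 MPa (compressive).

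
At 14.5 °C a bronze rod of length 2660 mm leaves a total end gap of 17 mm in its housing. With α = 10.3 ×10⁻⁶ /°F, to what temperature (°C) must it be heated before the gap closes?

359 °C

α = 10.3×10⁻⁶/°F × 9/5 = 18.5×10⁻⁶/K.
α·L₀·ΔT = 17.0 mm ⇒ ΔT = 17.0 / (18.5×10⁻⁶ × 2660.0) = 344.7 K.
T = 14.5 + 344.7 = 359.2 °C.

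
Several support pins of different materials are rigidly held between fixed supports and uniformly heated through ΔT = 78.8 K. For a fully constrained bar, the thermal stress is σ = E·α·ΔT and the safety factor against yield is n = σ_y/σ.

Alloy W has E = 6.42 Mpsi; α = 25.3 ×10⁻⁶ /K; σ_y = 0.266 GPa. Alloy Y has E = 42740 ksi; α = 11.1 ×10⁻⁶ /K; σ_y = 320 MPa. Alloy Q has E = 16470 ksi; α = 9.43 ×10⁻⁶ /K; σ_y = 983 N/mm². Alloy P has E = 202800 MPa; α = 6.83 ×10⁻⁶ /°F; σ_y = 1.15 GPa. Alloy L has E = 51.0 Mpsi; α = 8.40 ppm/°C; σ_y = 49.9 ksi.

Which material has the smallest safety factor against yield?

alloy Y

In consistent units (E in GPa, α in ×10⁻⁶/K, σ_y in MPa):
  alloy W: E = 44.26, α = 25.3, σ_y = 266.0 → σ = 88.2 MPa, n = 3.01
  alloy Y: E = 294.7, α = 11.1, σ_y = 320.0 → σ = 258 MPa, n = 1.24
  alloy Q: E = 113.6, α = 9.43, σ_y = 983.0 → σ = 84.4 MPa, n = 11.6
  alloy P: E = 202.8, α = 12.3, σ_y = 1150 → σ = 196 MPa, n = 5.85
  alloy L: E = 351.6, α = 8.40, σ_y = 344.0 → σ = 233 MPa, n = 1.48
The minimum is alloy Y at n = 1.24.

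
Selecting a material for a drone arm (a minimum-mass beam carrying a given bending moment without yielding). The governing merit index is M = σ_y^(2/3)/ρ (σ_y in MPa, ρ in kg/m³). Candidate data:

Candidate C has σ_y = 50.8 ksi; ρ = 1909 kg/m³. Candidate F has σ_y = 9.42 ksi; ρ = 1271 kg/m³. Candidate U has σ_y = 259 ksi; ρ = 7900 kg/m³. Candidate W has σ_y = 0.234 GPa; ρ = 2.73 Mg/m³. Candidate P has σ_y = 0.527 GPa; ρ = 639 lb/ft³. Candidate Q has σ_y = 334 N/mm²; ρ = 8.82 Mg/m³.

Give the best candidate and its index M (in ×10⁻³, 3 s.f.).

candidate C, M = 26.0×10⁻³

After converting to SI:
  candidate C: σ_y = 350.3 MPa, ρ = 1909 kg/m³
  candidate F: σ_y = 64.95 MPa, ρ = 1271 kg/m³
  candidate U: σ_y = 1786 MPa, ρ = 7900 kg/m³
  candidate W: σ_y = 234.0 MPa, ρ = 2730 kg/m³
  candidate P: σ_y = 527.0 MPa, ρ = 10240 kg/m³
  candidate Q: σ_y = 334.0 MPa, ρ = 8820 kg/m³
  candidate C: M = 26.0×10⁻³
  candidate U: M = 18.6×10⁻³
  candidate W: M = 13.9×10⁻³
  candidate F: M = 12.7×10⁻³
  candidate P: M = 6.37×10⁻³
  candidate Q: M = 5.46×10⁻³
Candidate C has the largest M.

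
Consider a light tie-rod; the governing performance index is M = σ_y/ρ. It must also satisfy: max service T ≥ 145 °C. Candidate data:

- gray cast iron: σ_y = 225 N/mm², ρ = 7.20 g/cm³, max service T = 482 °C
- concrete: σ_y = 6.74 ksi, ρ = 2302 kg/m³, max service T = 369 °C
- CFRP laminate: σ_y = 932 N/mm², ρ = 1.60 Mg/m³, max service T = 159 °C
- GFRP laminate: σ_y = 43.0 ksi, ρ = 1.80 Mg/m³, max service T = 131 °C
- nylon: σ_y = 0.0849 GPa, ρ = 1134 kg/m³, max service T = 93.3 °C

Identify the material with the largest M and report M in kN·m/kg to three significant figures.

Screen on constraints: max service T ≥ 145 °C. Survivors: gray cast iron, concrete, CFRP laminate.
In SI units:
  gray cast iron: σ_y = 225.0 MPa, ρ = 7200 kg/m³
  concrete: σ_y = 46.47 MPa, ρ = 2302 kg/m³
  CFRP laminate: σ_y = 932.0 MPa, ρ = 1600 kg/m³
  CFRP laminate: M = 582 kN·m/kg
  gray cast iron: M = 31.2 kN·m/kg
  concrete: M = 20.2 kN·m/kg
The maximum is for CFRP laminate.

CFRP laminate, M = 582 kN·m/kg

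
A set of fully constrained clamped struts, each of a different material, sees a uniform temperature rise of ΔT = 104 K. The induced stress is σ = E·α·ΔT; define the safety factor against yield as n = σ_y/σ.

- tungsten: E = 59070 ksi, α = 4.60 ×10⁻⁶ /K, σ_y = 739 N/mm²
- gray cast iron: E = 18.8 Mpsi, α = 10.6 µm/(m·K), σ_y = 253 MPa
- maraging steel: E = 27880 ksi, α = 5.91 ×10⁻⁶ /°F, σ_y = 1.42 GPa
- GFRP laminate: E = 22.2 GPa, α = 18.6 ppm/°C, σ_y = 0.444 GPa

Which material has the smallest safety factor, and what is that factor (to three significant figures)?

In consistent units (E in GPa, α in ×10⁻⁶/K, σ_y in MPa):
  tungsten: E = 407.3, α = 4.60, σ_y = 739.0 → σ = 195 MPa, n = 3.79
  gray cast iron: E = 129.6, α = 10.6, σ_y = 253.0 → σ = 143 MPa, n = 1.77
  maraging steel: E = 192.2, α = 10.6, σ_y = 1420 → σ = 213 MPa, n = 6.68
  GFRP laminate: E = 22.20, α = 18.6, σ_y = 444.0 → σ = 42.9 MPa, n = 10.3
The minimum is gray cast iron at n = 1.77.

gray cast iron, n = 1.77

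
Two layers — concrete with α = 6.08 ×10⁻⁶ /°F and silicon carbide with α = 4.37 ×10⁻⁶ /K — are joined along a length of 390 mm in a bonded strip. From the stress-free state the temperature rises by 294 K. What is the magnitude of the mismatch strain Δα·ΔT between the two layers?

concrete: α = 6.08×10⁻⁶/°F × 9/5 = 10.9×10⁻⁶/K.
Δα = |10.9 − 4.37|×10⁻⁶/K = 6.57×10⁻⁶/K.
Mismatch strain = Δα·ΔT = 6.57×10⁻⁶ × 294.0 = 1.93×10⁻³.

1.93×10⁻³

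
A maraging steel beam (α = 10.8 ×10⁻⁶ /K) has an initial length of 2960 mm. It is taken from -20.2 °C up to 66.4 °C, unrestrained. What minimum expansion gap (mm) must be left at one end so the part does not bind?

2.77 mm

ΔT = 66.4 − (-20.2) = 86.60 K.
ΔL = α·L₀·ΔT = 10.8×10⁻⁶ × 2960 mm × 86.60 K = 2.77 mm.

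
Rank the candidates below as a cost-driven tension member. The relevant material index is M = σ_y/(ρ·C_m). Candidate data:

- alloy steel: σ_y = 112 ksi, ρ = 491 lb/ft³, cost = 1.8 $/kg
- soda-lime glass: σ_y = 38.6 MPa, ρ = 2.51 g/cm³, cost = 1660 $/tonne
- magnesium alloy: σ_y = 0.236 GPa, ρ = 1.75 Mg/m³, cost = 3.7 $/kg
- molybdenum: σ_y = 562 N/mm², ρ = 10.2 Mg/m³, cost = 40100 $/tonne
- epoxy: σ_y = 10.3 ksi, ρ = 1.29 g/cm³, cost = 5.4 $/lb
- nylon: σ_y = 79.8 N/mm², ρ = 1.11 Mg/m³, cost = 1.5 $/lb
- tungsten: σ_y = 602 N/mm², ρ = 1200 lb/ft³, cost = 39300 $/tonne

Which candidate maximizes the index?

alloy steel

Putting every candidate on a common basis:
  alloy steel: σ_y = 772.2 MPa, ρ = 7865 kg/m³, cost = 1.800 $/kg
  soda-lime glass: σ_y = 38.60 MPa, ρ = 2510 kg/m³, cost = 1.660 $/kg
  magnesium alloy: σ_y = 236.0 MPa, ρ = 1750 kg/m³, cost = 3.700 $/kg
  molybdenum: σ_y = 562.0 MPa, ρ = 10200 kg/m³, cost = 40.10 $/kg
  epoxy: σ_y = 71.02 MPa, ρ = 1290 kg/m³, cost = 11.90 $/kg
  nylon: σ_y = 79.80 MPa, ρ = 1110 kg/m³, cost = 3.307 $/kg
  tungsten: σ_y = 602.0 MPa, ρ = 19220 kg/m³, cost = 39.30 $/kg
  alloy steel: M = 54.5 kN·m per $
  magnesium alloy: M = 36.4 kN·m per $
  nylon: M = 21.7 kN·m per $
  soda-lime glass: M = 9.26 kN·m per $
  epoxy: M = 4.62 kN·m per $
  molybdenum: M = 1.37 kN·m per $
  tungsten: M = 0.797 kN·m per $
Alloy steel ranks first.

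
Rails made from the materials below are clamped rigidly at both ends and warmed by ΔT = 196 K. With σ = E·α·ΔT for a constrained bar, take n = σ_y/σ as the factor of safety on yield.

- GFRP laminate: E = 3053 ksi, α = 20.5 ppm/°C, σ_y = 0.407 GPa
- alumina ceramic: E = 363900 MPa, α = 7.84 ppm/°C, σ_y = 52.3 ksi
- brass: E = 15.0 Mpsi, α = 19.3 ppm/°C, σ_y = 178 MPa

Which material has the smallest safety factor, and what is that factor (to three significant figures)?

With everything in SI (GPa, ×10⁻⁶/K, MPa):
  GFRP laminate: E = 21.05, α = 20.5, σ_y = 407.0 → σ = 84.6 MPa, n = 4.81
  alumina ceramic: E = 363.9, α = 7.84, σ_y = 360.6 → σ = 559 MPa, n = 0.645
  brass: E = 103.4, α = 19.3, σ_y = 178.0 → σ = 391 MPa, n = 0.455
Smallest n: brass with n = 0.455.

brass, n = 0.455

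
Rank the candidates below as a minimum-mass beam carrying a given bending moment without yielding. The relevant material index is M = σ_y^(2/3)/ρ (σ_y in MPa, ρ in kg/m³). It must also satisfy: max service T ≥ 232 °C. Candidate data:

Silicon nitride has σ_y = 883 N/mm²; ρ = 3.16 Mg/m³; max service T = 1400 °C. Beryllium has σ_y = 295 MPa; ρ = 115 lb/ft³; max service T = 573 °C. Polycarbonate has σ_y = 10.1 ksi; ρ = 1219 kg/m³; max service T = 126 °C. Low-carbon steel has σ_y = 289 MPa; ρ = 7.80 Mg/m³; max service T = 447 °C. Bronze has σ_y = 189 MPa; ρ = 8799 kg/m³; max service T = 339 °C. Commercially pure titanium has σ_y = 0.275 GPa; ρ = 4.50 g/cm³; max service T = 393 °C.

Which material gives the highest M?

silicon nitride

Screen on constraints: max service T ≥ 232 °C. Survivors: silicon nitride, beryllium, low-carbon steel, bronze, commercially pure titanium.
Normalizing units and computing the index:
  silicon nitride: σ_y = 883.0 MPa, ρ = 3160 kg/m³
  beryllium: σ_y = 295.0 MPa, ρ = 1842 kg/m³
  low-carbon steel: σ_y = 289.0 MPa, ρ = 7800 kg/m³
  bronze: σ_y = 189.0 MPa, ρ = 8799 kg/m³
  commercially pure titanium: σ_y = 275.0 MPa, ρ = 4500 kg/m³
  silicon nitride: M = 29.1×10⁻³
  beryllium: M = 24.1×10⁻³
  commercially pure titanium: M = 9.40×10⁻³
  low-carbon steel: M = 5.60×10⁻³
  bronze: M = 3.74×10⁻³
Silicon nitride has the largest M.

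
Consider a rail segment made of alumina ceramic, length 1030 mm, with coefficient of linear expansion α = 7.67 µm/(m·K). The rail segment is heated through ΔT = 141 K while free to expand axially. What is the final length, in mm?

ΔL = α·L₀·ΔT = 7.67×10⁻⁶ × 1030 mm × 141.0 K = 1.11 mm.
L = L₀ + ΔL = 1030 + 1.11 = 1031.1 mm.

1031.1 mm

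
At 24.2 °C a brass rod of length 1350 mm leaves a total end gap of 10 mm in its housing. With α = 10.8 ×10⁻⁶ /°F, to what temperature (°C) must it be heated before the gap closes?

405 °C

α = 10.8×10⁻⁶/°F × 9/5 = 19.4×10⁻⁶/K.
α·L₀·ΔT = 10.0 mm ⇒ ΔT = 10.0 / (19.4×10⁻⁶ × 1350.0) = 381.0 K.
T = 24.2 + 381.0 = 405.2 °C.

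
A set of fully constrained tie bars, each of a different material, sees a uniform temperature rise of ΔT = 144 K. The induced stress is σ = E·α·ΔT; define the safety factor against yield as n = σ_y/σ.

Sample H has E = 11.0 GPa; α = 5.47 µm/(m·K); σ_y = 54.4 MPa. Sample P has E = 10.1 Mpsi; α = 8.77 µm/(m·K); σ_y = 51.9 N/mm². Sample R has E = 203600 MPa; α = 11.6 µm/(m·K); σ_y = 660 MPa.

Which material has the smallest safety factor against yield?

In consistent units (E in GPa, α in ×10⁻⁶/K, σ_y in MPa):
  sample H: E = 11.00, α = 5.47, σ_y = 54.40 → σ = 8.66 MPa, n = 6.28
  sample P: E = 69.64, α = 8.77, σ_y = 51.90 → σ = 87.9 MPa, n = 0.590
  sample R: E = 203.6, α = 11.6, σ_y = 660.0 → σ = 340 MPa, n = 1.94
Smallest n: sample P with n = 0.590.

sample P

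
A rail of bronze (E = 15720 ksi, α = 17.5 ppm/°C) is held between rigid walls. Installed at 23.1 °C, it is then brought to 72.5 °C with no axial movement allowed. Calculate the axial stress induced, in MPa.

93.7 MPa

E = 15720 ksi = 108.4 GPa.
ΔT = 49.40 K. Constrained thermal stress σ = E·α·ΔT = 108.4×10³ MPa × 17.5×10⁻⁶ × 49.40 = 93.7 MPa (compressive).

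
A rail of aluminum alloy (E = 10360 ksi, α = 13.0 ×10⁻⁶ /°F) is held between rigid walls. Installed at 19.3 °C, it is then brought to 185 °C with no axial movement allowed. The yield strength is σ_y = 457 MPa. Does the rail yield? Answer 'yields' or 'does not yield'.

does not yield

E = 10360 ksi = 71.43 GPa.
α = 13.0×10⁻⁶/°F × 9/5 = 23.4×10⁻⁶/K.
ΔT = 165.7 K. Constrained thermal stress σ = E·α·ΔT = 71.43×10³ MPa × 23.4×10⁻⁶ × 165.7 = 277 MPa (compressive).
Compare to σ_y = 457 MPa: σ < σ_y, so it does not yield.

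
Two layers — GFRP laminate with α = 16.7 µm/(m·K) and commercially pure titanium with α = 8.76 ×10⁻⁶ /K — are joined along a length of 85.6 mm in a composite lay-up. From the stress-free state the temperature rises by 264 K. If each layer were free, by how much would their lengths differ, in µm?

179 µm

Δα = |16.7 − 8.76|×10⁻⁶/K = 7.94×10⁻⁶/K.
ΔL_mismatch = Δα·L·ΔT = 7.94×10⁻⁶ × 85.6 mm × 264.0 K = 179 µm.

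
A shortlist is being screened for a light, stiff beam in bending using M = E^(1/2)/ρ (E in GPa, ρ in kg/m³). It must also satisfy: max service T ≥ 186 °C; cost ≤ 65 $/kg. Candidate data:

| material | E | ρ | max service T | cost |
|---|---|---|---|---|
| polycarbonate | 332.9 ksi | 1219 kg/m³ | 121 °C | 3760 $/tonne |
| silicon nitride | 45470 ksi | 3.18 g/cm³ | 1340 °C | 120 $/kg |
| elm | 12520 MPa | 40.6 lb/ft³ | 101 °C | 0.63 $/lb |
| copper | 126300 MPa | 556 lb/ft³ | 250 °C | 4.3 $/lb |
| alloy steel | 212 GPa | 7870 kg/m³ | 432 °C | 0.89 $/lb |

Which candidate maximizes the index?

alloy steel

Screen on constraints: max service T ≥ 186 °C; cost ≤ 65 $/kg. Survivors: copper, alloy steel.
Convert each candidate to consistent units, then evaluate M:
  copper: E = 126.3 GPa, ρ = 8906 kg/m³
  alloy steel: E = 212.0 GPa, ρ = 7870 kg/m³
  alloy steel: M = 1.85×10⁻³
  copper: M = 1.26×10⁻³
Highest index: alloy steel.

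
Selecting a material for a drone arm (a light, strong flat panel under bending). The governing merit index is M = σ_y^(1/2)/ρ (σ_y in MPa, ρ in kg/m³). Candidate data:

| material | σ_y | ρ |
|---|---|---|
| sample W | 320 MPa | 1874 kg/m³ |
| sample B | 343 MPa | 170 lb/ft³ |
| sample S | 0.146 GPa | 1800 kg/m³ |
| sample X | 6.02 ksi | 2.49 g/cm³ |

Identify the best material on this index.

sample W

Normalizing units and computing the index:
  sample W: σ_y = 320.0 MPa, ρ = 1874 kg/m³
  sample B: σ_y = 343.0 MPa, ρ = 2723 kg/m³
  sample S: σ_y = 146.0 MPa, ρ = 1800 kg/m³
  sample X: σ_y = 41.51 MPa, ρ = 2490 kg/m³
  sample W: M = 9.55×10⁻³
  sample B: M = 6.80×10⁻³
  sample S: M = 6.71×10⁻³
  sample X: M = 2.59×10⁻³
Sample W ranks first.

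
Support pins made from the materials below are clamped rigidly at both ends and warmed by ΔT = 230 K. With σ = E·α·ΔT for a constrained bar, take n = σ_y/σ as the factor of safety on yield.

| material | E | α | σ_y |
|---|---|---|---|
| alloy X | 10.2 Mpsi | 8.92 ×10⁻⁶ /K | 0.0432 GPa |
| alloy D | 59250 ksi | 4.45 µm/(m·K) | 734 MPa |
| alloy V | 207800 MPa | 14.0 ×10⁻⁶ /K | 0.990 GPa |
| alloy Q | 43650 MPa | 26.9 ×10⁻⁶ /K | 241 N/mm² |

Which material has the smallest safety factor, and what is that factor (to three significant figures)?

In consistent units (E in GPa, α in ×10⁻⁶/K, σ_y in MPa):
  alloy X: E = 70.33, α = 8.92, σ_y = 43.20 → σ = 144 MPa, n = 0.299
  alloy D: E = 408.5, α = 4.45, σ_y = 734.0 → σ = 418 MPa, n = 1.76
  alloy V: E = 207.8, α = 14.0, σ_y = 990.0 → σ = 669 MPa, n = 1.48
  alloy Q: E = 43.65, α = 26.9, σ_y = 241.0 → σ = 270 MPa, n = 0.892
Smallest n: alloy X with n = 0.299.

alloy X, n = 0.299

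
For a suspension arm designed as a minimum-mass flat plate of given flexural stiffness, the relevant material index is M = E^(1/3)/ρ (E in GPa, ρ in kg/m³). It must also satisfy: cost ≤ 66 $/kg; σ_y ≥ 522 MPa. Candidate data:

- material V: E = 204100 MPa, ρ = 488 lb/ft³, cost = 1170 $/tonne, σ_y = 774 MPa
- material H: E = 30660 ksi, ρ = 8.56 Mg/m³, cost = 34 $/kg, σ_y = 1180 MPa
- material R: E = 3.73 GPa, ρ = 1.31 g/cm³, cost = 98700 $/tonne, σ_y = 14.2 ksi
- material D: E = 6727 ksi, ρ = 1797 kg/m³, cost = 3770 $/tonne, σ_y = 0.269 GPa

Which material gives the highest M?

Screen on constraints: cost ≤ 66 $/kg; σ_y ≥ 522 MPa. Survivors: material V, material H.
Putting every candidate on a common basis:
  material V: E = 204.1 GPa, ρ = 7817 kg/m³
  material H: E = 211.4 GPa, ρ = 8560 kg/m³
  material V: M = 0.753×10⁻³
  material H: M = 0.696×10⁻³
Material V ranks first.

material V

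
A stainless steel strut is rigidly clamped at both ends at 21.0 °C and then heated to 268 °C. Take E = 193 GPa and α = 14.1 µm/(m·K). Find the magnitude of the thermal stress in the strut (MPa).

ΔT = 247.0 K. Constrained thermal stress σ = E·α·ΔT = 193.0×10³ MPa × 14.1×10⁻⁶ × 247.0 = 672 MPa (compressive).

672 MPa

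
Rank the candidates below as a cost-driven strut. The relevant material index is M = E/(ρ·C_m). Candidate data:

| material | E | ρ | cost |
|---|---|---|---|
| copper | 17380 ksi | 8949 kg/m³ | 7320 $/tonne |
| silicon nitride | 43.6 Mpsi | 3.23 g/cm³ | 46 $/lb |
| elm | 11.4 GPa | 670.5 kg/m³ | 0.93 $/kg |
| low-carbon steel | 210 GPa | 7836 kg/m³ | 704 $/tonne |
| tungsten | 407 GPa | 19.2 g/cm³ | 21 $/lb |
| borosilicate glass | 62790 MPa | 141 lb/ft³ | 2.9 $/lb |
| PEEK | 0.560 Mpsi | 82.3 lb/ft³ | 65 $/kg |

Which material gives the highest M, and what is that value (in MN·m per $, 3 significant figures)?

Putting every candidate on a common basis:
  copper: E = 119.8 GPa, ρ = 8949 kg/m³, cost = 7.320 $/kg
  silicon nitride: E = 300.6 GPa, ρ = 3230 kg/m³, cost = 101.4 $/kg
  elm: E = 11.40 GPa, ρ = 670.5 kg/m³, cost = 0.9300 $/kg
  low-carbon steel: E = 210.0 GPa, ρ = 7836 kg/m³, cost = 0.7040 $/kg
  tungsten: E = 407.0 GPa, ρ = 19200 kg/m³, cost = 46.30 $/kg
  borosilicate glass: E = 62.79 GPa, ρ = 2259 kg/m³, cost = 6.393 $/kg
  PEEK: E = 3.861 GPa, ρ = 1318 kg/m³, cost = 65.00 $/kg
  low-carbon steel: M = 38.1 MN·m per $
  elm: M = 18.3 MN·m per $
  borosilicate glass: M = 4.35 MN·m per $
  copper: M = 1.83 MN·m per $
  silicon nitride: M = 0.918 MN·m per $
  tungsten: M = 0.458 MN·m per $
  PEEK: M = 0.0451 MN·m per $
The maximum is for low-carbon steel.

low-carbon steel, M = 38.1 MN·m per $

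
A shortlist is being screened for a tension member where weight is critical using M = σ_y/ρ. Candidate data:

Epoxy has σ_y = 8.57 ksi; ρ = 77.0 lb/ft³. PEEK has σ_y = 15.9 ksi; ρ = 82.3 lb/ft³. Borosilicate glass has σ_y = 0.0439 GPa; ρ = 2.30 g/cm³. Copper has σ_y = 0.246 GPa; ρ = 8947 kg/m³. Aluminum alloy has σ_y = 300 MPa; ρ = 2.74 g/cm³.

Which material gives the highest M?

aluminum alloy

After converting to SI:
  epoxy: σ_y = 59.09 MPa, ρ = 1233 kg/m³
  PEEK: σ_y = 109.6 MPa, ρ = 1318 kg/m³
  borosilicate glass: σ_y = 43.90 MPa, ρ = 2300 kg/m³
  copper: σ_y = 246.0 MPa, ρ = 8947 kg/m³
  aluminum alloy: σ_y = 300.0 MPa, ρ = 2740 kg/m³
  aluminum alloy: M = 109 kN·m/kg
  PEEK: M = 83.2 kN·m/kg
  epoxy: M = 47.9 kN·m/kg
  copper: M = 27.5 kN·m/kg
  borosilicate glass: M = 19.1 kN·m/kg
Highest index: aluminum alloy.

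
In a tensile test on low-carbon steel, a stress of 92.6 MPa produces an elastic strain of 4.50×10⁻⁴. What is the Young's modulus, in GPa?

206 GPa

E = σ/ε = 92.6 MPa / 4.50×10⁻⁴ = 205800 MPa = 206 GPa.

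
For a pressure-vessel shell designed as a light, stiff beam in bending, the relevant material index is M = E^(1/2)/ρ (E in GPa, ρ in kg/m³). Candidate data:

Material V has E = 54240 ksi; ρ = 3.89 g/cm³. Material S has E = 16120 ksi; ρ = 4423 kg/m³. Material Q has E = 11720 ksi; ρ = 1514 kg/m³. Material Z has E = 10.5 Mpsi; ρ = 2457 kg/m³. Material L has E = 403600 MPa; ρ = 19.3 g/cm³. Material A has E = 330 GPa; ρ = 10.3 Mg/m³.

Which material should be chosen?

Putting every candidate on a common basis:
  material V: E = 374.0 GPa, ρ = 3890 kg/m³
  material S: E = 111.1 GPa, ρ = 4423 kg/m³
  material Q: E = 80.81 GPa, ρ = 1514 kg/m³
  material Z: E = 72.39 GPa, ρ = 2457 kg/m³
  material L: E = 403.6 GPa, ρ = 19300 kg/m³
  material A: E = 330.0 GPa, ρ = 10300 kg/m³
  material Q: M = 5.94×10⁻³
  material V: M = 4.97×10⁻³
  material Z: M = 3.46×10⁻³
  material S: M = 2.38×10⁻³
  material A: M = 1.76×10⁻³
  material L: M = 1.04×10⁻³
Material Q ranks first.

material Q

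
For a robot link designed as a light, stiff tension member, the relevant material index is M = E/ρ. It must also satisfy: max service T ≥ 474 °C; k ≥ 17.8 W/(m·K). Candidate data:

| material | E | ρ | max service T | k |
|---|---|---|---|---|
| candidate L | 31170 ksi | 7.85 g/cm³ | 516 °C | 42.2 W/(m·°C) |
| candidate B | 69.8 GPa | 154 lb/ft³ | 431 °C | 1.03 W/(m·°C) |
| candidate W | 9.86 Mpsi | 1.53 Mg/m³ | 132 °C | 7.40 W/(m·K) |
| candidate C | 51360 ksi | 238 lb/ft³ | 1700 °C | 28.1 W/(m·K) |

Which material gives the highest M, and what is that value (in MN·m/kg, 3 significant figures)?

candidate C, M = 92.9 MN·m/kg

Screen on constraints: max service T ≥ 474 °C; k ≥ 17.8 W/(m·K). Survivors: candidate L, candidate C.
Putting every candidate on a common basis:
  candidate L: E = 214.9 GPa, ρ = 7850 kg/m³
  candidate C: E = 354.1 GPa, ρ = 3812 kg/m³
  candidate C: M = 92.9 MN·m/kg
  candidate L: M = 27.4 MN·m/kg
The maximum is for candidate C.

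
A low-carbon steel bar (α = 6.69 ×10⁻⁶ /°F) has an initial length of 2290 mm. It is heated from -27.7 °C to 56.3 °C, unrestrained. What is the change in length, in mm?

2.32 mm

Convert α: 6.69×10⁻⁶/°F × (9/5) = 12.0×10⁻⁶/K.
ΔT = 56.3 − (-27.7) = 84.00 K.
ΔL = α·L₀·ΔT = 12.0×10⁻⁶ × 2290 mm × 84.00 K = 2.32 mm.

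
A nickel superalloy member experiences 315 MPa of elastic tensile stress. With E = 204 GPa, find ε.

ε = σ/E = 315 / 204000 = 1.54×10⁻³.

1.54×10⁻³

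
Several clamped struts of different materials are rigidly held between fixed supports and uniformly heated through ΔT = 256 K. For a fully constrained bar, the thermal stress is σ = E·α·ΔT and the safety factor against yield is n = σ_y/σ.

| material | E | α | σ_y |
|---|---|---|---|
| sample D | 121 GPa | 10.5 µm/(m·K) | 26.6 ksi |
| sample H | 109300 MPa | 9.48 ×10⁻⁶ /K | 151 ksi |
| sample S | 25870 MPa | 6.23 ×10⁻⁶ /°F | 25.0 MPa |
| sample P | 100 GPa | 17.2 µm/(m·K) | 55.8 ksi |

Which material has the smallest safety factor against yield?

In consistent units (E in GPa, α in ×10⁻⁶/K, σ_y in MPa):
  sample D: E = 121.0, α = 10.5, σ_y = 183.4 → σ = 325 MPa, n = 0.564
  sample H: E = 109.3, α = 9.48, σ_y = 1041 → σ = 265 MPa, n = 3.92
  sample S: E = 25.87, α = 11.2, σ_y = 25.00 → σ = 74.3 MPa, n = 0.337
  sample P: E = 100.0, α = 17.2, σ_y = 384.7 → σ = 440 MPa, n = 0.874
The minimum is sample S at n = 0.337.

sample S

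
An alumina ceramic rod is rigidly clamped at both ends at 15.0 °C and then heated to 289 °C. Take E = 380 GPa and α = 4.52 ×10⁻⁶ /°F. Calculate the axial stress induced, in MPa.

847 MPa

α = 4.52×10⁻⁶/°F × 9/5 = 8.14×10⁻⁶/K.
ΔT = 274.0 K. Constrained thermal stress σ = E·α·ΔT = 380.0×10³ MPa × 8.14×10⁻⁶ × 274.0 = 847 MPa (compressive).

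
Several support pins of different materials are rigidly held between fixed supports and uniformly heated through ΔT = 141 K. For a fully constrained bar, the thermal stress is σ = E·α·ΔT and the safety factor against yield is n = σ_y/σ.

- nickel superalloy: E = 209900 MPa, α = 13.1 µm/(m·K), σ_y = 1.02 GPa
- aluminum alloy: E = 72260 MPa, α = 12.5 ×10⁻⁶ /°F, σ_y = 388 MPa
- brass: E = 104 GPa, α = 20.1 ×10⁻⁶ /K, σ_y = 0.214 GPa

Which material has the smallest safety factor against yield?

With everything in SI (GPa, ×10⁻⁶/K, MPa):
  nickel superalloy: E = 209.9, α = 13.1, σ_y = 1020 → σ = 388 MPa, n = 2.63
  aluminum alloy: E = 72.26, α = 22.5, σ_y = 388.0 → σ = 229 MPa, n = 1.69
  brass: E = 104.0, α = 20.1, σ_y = 214.0 → σ = 295 MPa, n = 0.726
Brass has the lowest safety factor, n = 0.726.

brass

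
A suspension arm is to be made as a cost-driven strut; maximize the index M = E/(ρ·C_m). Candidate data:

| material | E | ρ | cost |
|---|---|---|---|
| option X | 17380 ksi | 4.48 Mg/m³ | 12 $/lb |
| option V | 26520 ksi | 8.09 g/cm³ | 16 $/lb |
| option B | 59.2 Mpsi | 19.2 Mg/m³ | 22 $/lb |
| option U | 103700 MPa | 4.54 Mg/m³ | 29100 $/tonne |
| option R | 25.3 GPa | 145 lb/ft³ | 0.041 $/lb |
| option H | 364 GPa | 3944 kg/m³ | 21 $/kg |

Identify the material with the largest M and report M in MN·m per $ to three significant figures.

option R, M = 121 MN·m per $

Putting every candidate on a common basis:
  option X: E = 119.8 GPa, ρ = 4480 kg/m³, cost = 26.46 $/kg
  option V: E = 182.8 GPa, ρ = 8090 kg/m³, cost = 35.27 $/kg
  option B: E = 408.2 GPa, ρ = 19200 kg/m³, cost = 48.50 $/kg
  option U: E = 103.7 GPa, ρ = 4540 kg/m³, cost = 29.10 $/kg
  option R: E = 25.30 GPa, ρ = 2323 kg/m³, cost = 0.09039 $/kg
  option H: E = 364.0 GPa, ρ = 3944 kg/m³, cost = 21.00 $/kg
  option R: M = 121 MN·m per $
  option H: M = 4.39 MN·m per $
  option X: M = 1.01 MN·m per $
  option U: M = 0.785 MN·m per $
  option V: M = 0.641 MN·m per $
  option B: M = 0.438 MN·m per $
The maximum is for option R.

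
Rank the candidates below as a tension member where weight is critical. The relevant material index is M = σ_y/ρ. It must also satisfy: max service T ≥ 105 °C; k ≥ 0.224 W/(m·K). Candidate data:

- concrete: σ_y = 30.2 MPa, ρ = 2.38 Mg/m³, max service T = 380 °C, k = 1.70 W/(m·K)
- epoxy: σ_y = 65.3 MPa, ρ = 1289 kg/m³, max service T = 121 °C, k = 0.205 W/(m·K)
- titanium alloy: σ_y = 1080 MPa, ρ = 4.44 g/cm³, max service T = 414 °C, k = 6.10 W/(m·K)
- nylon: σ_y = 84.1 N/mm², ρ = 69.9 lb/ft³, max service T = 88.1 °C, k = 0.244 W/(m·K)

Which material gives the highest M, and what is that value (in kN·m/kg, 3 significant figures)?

Screen on constraints: max service T ≥ 105 °C; k ≥ 0.224 W/(m·K). Survivors: concrete, titanium alloy.
In SI units:
  concrete: σ_y = 30.20 MPa, ρ = 2380 kg/m³
  titanium alloy: σ_y = 1080 MPa, ρ = 4440 kg/m³
  titanium alloy: M = 243 kN·m/kg
  concrete: M = 12.7 kN·m/kg
Titanium alloy ranks first.

titanium alloy, M = 243 kN·m/kg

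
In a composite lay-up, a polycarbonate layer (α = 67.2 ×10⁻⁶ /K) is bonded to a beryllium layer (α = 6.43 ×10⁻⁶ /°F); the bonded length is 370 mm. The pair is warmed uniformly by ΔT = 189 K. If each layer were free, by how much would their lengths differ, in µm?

beryllium: α = 6.43×10⁻⁶/°F × 9/5 = 11.6×10⁻⁶/K.
Δα = |67.2 − 11.6|×10⁻⁶/K = 55.6×10⁻⁶/K.
ΔL_mismatch = Δα·L·ΔT = 55.6×10⁻⁶ × 370.0 mm × 189.0 K = 3890 µm.

3890 µm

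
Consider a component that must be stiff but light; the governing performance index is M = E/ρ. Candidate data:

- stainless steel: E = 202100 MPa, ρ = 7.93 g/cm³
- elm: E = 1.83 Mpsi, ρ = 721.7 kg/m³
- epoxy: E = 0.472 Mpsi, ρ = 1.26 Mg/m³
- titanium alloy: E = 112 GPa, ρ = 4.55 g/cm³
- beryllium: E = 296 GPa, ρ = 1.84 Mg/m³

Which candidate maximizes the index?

beryllium

Convert each candidate to consistent units, then evaluate M:
  stainless steel: E = 202.1 GPa, ρ = 7930 kg/m³
  elm: E = 12.62 GPa, ρ = 721.7 kg/m³
  epoxy: E = 3.254 GPa, ρ = 1260 kg/m³
  titanium alloy: E = 112.0 GPa, ρ = 4550 kg/m³
  beryllium: E = 296.0 GPa, ρ = 1840 kg/m³
  beryllium: M = 161 MN·m/kg
  stainless steel: M = 25.5 MN·m/kg
  titanium alloy: M = 24.6 MN·m/kg
  elm: M = 17.5 MN·m/kg
  epoxy: M = 2.58 MN·m/kg
The maximum is for beryllium.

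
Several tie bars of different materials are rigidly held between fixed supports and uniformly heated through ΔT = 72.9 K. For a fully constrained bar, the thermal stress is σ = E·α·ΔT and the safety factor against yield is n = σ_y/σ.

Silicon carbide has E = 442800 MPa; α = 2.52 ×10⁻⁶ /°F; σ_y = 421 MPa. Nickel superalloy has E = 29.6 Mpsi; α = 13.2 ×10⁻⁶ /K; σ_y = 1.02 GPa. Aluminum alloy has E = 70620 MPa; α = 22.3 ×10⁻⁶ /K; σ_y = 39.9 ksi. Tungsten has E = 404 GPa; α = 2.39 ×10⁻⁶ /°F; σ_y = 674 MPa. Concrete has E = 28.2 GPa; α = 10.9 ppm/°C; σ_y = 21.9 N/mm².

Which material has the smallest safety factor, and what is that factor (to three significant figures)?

concrete, n = 0.977

Per material, after unit conversion:
  silicon carbide: E = 442.8, α = 4.54, σ_y = 421.0 → σ = 146 MPa, n = 2.88
  nickel superalloy: E = 204.1, α = 13.2, σ_y = 1020 → σ = 196 MPa, n = 5.19
  aluminum alloy: E = 70.62, α = 22.3, σ_y = 275.1 → σ = 115 MPa, n = 2.40
  tungsten: E = 404.0, α = 4.30, σ_y = 674.0 → σ = 127 MPa, n = 5.32
  concrete: E = 28.20, α = 10.9, σ_y = 21.90 → σ = 22.4 MPa, n = 0.977
Concrete has the lowest safety factor, n = 0.977.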